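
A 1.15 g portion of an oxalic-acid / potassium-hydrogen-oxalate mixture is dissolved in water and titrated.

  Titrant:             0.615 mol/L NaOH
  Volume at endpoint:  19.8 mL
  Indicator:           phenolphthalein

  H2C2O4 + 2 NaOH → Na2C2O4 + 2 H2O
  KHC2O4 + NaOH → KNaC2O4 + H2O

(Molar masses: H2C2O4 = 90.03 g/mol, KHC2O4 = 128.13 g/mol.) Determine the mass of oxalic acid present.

n(NaOH) = 0.0198 × 0.615 = 0.0122 mol
Let x = n(H2C2O4), y = n(KHC2O4).
Titrant: 2x + 1y = 0.0122;  mass: 90.03x + 128.13y = 1.15
Solving, x = 2.47 × 10^-3 mol, y = 7.24 × 10^-3 mol
mass of H2C2O4 = 2.47 × 10^-3 × 90.03 = 0.222 g

0.222 g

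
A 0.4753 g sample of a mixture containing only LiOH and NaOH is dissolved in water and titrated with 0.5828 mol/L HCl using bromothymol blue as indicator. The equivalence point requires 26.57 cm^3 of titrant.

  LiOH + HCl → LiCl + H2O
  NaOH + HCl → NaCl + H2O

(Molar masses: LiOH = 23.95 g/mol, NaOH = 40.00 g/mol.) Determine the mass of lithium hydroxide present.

n(HCl) = 0.02657 × 0.5828 = 0.01548 mol
Let x = n(LiOH), y = n(NaOH).
Titrant: 1x + 1y = 0.01548;  mass: 23.95x + 40.00y = 0.4753
Solving, x = 8.978 × 10^-3 mol, y = 6.507 × 10^-3 mol
mass of LiOH = 8.978 × 10^-3 × 23.95 = 0.2150 g

0.2150 g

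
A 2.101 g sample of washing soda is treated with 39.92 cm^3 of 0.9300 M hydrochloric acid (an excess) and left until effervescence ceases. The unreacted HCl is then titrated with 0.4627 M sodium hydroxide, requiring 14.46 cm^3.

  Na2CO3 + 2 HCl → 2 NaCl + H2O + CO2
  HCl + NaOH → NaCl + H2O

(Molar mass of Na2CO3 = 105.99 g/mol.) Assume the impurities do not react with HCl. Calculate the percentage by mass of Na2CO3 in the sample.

n(HCl) added = 0.03992 × 0.9300 = 0.03713 mol
n(NaOH) used in back-titration = 0.01446 × 0.4627 = 6.691 × 10^-3 mol
n(HCl) left over = 6.691 × 10^-3 mol (1:1 ratio)
n(HCl) consumed by analyte = 0.03713 − 6.691 × 10^-3 = 0.03043 mol
From the 1:2 ratio, n(Na2CO3) = 1/2 × 0.03043 = 0.01522 mol
mass of Na2CO3 = 0.01522 × 105.99 = 1.613 g
% Na2CO3 = 1.613 / 2.101 × 100 = 76.77 %

76.77 %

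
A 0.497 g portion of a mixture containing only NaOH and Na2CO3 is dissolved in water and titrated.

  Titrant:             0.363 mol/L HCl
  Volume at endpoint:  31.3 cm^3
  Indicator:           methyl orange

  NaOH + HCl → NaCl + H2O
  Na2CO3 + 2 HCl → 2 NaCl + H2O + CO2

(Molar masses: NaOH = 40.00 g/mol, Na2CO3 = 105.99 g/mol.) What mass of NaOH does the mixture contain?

0.324 g

n(HCl) = 0.0313 × 0.363 = 0.0114 mol
Let x = n(NaOH), y = n(Na2CO3).
Titrant: 1x + 2y = 0.0114;  mass: 40.00x + 105.99y = 0.497
Solving, x = 8.09 × 10^-3 mol, y = 1.64 × 10^-3 mol
mass of NaOH = 8.09 × 10^-3 × 40.00 = 0.324 g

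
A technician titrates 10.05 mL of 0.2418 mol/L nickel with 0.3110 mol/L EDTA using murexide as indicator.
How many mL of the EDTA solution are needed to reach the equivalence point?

Ni^2+ + EDTA^4- → [Ni(EDTA)]^2-
n(Ni2+) = 0.01005 L × 0.2418 mol/L = 2.430 × 10^-3 mol
n(EDTA) = 2.430 × 10^-3 mol (1:1 stoichiometry)
V(EDTA) = 2.430 × 10^-3 mol / 0.3110 mol/L = 0.007814 L = 7.814 mL

7.814 mL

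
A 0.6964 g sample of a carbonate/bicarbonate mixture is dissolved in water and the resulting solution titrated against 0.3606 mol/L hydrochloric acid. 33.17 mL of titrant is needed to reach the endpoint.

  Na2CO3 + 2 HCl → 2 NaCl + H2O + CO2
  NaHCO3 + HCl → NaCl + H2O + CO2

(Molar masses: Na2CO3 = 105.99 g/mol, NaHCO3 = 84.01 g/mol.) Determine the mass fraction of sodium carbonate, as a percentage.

75.68 %

n(HCl) = 0.03317 × 0.3606 = 0.01196 mol
Let x = n(Na2CO3), y = n(NaHCO3).
Titrant: 2x + 1y = 0.01196;  mass: 105.99x + 84.01y = 0.6964
Solving, x = 4.973 × 10^-3 mol, y = 2.016 × 10^-3 mol
mass of Na2CO3 = 4.973 × 10^-3 × 105.99 = 0.5270 g
% Na2CO3 = 0.5270 / 0.6964 × 100 = 75.68 %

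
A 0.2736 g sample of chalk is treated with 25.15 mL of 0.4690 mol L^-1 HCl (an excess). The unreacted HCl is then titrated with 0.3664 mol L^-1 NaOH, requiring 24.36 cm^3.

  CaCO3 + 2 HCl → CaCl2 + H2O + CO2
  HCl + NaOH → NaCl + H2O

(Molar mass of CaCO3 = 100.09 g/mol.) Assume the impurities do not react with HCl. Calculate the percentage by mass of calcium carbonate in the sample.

n(HCl) added = 0.02515 × 0.4690 = 0.01180 mol
n(NaOH) used in back-titration = 0.02436 × 0.3664 = 8.926 × 10^-3 mol
n(HCl) left over = 8.926 × 10^-3 mol (1:1 ratio)
n(HCl) consumed by analyte = 0.01180 − 8.926 × 10^-3 = 2.870 × 10^-3 mol
From the 1:2 ratio, n(CaCO3) = 1/2 × 2.870 × 10^-3 = 1.435 × 10^-3 mol
mass of CaCO3 = 1.435 × 10^-3 × 100.09 = 0.1436 g
% CaCO3 = 0.1436 / 0.2736 × 100 = 52.49 %

52.49 %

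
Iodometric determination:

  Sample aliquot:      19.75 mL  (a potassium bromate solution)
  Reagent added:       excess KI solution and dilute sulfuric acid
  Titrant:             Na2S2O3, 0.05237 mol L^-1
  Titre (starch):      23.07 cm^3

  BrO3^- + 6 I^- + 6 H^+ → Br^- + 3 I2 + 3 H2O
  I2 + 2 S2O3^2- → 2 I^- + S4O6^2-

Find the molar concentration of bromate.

n(S2O3^2-) = 0.02307 × 0.05237 = 1.208 × 10^-3 mol
n(I2) = n(S2O3^2-)/2 = 6.041 × 10^-4 mol
From the 1:3 ratio, n(BrO3^-) in the aliquot = 1/3 × 6.041 × 10^-4 = 2.014 × 10^-4 mol
[BrO3^-] = 2.014 × 10^-4 / 0.01975 = 0.01020 mol/L

0.01020 mol/L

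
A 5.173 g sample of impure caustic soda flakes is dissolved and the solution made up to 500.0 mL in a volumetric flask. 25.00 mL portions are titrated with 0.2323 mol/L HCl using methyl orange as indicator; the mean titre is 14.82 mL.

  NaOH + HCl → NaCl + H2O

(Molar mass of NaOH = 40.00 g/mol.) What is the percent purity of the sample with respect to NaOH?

53.24 %

n(HCl) per titration = 0.01482 × 0.2323 = 3.443 × 10^-3 mol
n(NaOH) in each aliquot = 3.443 × 10^-3 mol (1:1 ratio)
n(NaOH) in the whole flask = 3.443 × 10^-3 × 500.0/25.00 = 0.06885 mol
mass of NaOH = 0.06885 × 40.00 = 2.754 g
% NaOH = 2.754 / 5.173 × 100 = 53.24 %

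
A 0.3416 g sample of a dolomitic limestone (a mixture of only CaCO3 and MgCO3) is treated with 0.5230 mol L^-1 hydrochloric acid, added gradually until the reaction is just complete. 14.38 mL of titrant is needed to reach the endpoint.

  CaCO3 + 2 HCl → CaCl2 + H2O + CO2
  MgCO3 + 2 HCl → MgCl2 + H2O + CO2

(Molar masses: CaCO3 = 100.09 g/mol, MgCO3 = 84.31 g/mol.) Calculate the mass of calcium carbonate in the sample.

n(HCl) = 0.01438 × 0.5230 = 7.521 × 10^-3 mol
Let x = n(CaCO3), y = n(MgCO3).
Titrant: 2x + 2y = 7.521 × 10^-3;  mass: 100.09x + 84.31y = 0.3416
Solving, x = 1.557 × 10^-3 mol, y = 2.204 × 10^-3 mol
mass of CaCO3 = 1.557 × 10^-3 × 100.09 = 0.1558 g

0.1558 g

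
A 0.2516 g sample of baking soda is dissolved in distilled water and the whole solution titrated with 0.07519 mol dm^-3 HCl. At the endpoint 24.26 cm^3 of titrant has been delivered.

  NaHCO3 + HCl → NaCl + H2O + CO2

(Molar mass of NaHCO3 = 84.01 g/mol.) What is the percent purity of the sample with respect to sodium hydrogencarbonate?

n(HCl) = 0.02426 L × 0.07519 mol/L = 1.824 × 10^-3 mol
n(NaHCO3) = 1.824 × 10^-3 mol (1:1 ratio)
mass of NaHCO3 = 1.824 × 10^-3 × 84.01 g/mol = 0.1532 g
% NaHCO3 = 0.1532 / 0.2516 × 100 = 60.91 %

60.91 %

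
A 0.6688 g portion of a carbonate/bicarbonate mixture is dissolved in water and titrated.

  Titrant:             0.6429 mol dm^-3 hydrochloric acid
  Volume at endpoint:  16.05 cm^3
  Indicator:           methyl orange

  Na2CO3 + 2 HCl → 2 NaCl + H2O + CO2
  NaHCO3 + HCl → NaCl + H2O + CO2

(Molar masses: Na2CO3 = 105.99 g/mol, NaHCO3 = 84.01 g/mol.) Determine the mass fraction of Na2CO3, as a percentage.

50.60 %

n(HCl) = 0.01605 × 0.6429 = 0.01032 mol
Let x = n(Na2CO3), y = n(NaHCO3).
Titrant: 2x + 1y = 0.01032;  mass: 105.99x + 84.01y = 0.6688
Solving, x = 3.193 × 10^-3 mol, y = 3.933 × 10^-3 mol
mass of Na2CO3 = 3.193 × 10^-3 × 105.99 = 0.3384 g
% Na2CO3 = 0.3384 / 0.6688 × 100 = 50.60 %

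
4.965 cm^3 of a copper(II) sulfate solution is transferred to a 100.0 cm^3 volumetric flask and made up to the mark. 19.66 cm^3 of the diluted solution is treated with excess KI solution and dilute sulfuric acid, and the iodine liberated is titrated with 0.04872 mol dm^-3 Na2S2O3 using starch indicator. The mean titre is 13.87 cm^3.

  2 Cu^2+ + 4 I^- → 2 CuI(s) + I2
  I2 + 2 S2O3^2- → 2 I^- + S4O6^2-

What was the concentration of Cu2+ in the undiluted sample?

n(S2O3^2-) = 0.01387 × 0.04872 = 6.757 × 10^-4 mol
n(I2) = n(S2O3^2-)/2 = 3.379 × 10^-4 mol
From the 2:1 ratio, n(Cu2+) in the aliquot = 2/1 × 3.379 × 10^-4 = 6.757 × 10^-4 mol
[Cu2+]_dilute = 6.757 × 10^-4 / 0.01966 = 0.03437 mol/L
[Cu2+]_original = 0.03437 × 100.0/4.965 = 0.6923 mol/L

0.6923 mol/L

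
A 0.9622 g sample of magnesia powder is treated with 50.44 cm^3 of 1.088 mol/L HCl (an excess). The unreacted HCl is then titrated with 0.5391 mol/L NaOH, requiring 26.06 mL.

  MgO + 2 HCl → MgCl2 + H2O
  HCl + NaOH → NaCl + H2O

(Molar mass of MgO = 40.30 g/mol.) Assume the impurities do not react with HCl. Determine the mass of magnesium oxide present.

0.8227 g

n(HCl) added = 0.05044 × 1.088 = 0.05488 mol
n(NaOH) used in back-titration = 0.02606 × 0.5391 = 0.01405 mol
n(HCl) left over = 0.01405 mol (1:1 ratio)
n(HCl) consumed by analyte = 0.05488 − 0.01405 = 0.04083 mol
From the 1:2 ratio, n(MgO) = 1/2 × 0.04083 = 0.02041 mol
mass of MgO = 0.02041 × 40.30 = 0.8227 g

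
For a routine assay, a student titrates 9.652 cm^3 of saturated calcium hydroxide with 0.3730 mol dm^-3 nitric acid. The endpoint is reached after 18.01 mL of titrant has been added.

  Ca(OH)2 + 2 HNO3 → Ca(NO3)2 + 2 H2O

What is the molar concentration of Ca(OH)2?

0.3480 mol/L

n(HNO3) = 0.01801 L × 0.3730 mol/L = 6.718 × 10^-3 mol
From the 1:2 mole ratio, n(Ca(OH)2) = 1/2 × 6.718 × 10^-3 = 3.359 × 10^-3 mol
[Ca(OH)2] = 3.359 × 10^-3 mol / 0.009652 L = 0.3480 mol/L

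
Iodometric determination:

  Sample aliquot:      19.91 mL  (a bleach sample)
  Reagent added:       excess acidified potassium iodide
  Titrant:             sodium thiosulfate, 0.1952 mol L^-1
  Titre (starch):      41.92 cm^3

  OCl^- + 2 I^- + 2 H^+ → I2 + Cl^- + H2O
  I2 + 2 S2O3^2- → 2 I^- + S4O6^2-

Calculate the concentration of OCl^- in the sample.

n(S2O3^2-) = 0.04192 × 0.1952 = 8.183 × 10^-3 mol
n(I2) = n(S2O3^2-)/2 = 4.091 × 10^-3 mol
n(OCl^-) in the aliquot = 4.091 × 10^-3 mol (1:1 ratio)
[OCl^-] = 4.091 × 10^-3 / 0.01991 = 0.2055 mol/L

0.2055 mol/L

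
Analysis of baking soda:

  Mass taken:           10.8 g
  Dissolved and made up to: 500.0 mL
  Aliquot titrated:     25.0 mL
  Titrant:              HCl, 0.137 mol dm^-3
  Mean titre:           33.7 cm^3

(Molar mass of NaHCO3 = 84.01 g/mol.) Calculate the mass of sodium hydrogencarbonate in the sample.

NaHCO3 + HCl → NaCl + H2O + CO2
n(HCl) per titration = 0.0337 × 0.137 = 4.62 × 10^-3 mol
n(NaHCO3) in each aliquot = 4.62 × 10^-3 mol (1:1 ratio)
n(NaHCO3) in the whole flask = 4.62 × 10^-3 × 500.0/25.0 = 0.0923 mol
mass of NaHCO3 = 0.0923 × 84.01 = 7.76 g

7.76 g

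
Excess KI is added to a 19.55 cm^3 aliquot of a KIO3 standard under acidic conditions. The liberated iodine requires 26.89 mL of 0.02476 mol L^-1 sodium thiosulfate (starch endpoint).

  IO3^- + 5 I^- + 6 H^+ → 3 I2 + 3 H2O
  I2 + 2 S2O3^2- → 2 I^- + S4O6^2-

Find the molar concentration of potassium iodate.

n(S2O3^2-) = 0.02689 × 0.02476 = 6.658 × 10^-4 mol
n(I2) = n(S2O3^2-)/2 = 3.329 × 10^-4 mol
From the 1:3 ratio, n(IO3^-) in the aliquot = 1/3 × 3.329 × 10^-4 = 1.110 × 10^-4 mol
[IO3^-] = 1.110 × 10^-4 / 0.01955 = 0.005676 mol/L

0.005676 mol/L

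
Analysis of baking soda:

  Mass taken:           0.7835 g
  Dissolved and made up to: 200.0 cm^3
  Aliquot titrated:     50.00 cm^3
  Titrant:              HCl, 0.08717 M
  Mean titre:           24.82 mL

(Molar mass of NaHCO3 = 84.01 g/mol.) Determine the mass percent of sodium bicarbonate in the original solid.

92.79 %

NaHCO3 + HCl → NaCl + H2O + CO2
n(HCl) per titration = 0.02482 × 0.08717 = 2.164 × 10^-3 mol
n(NaHCO3) in each aliquot = 2.164 × 10^-3 mol (1:1 ratio)
n(NaHCO3) in the whole flask = 2.164 × 10^-3 × 200.0/50.00 = 8.654 × 10^-3 mol
mass of NaHCO3 = 8.654 × 10^-3 × 84.01 = 0.7270 g
% NaHCO3 = 0.7270 / 0.7835 × 100 = 92.79 %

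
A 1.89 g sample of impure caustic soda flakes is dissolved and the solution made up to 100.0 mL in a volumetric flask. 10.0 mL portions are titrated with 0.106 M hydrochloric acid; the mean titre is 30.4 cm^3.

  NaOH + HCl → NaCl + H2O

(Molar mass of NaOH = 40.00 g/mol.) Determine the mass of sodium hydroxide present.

1.29 g

n(HCl) per titration = 0.0304 × 0.106 = 3.22 × 10^-3 mol
n(NaOH) in each aliquot = 3.22 × 10^-3 mol (1:1 ratio)
n(NaOH) in the whole flask = 3.22 × 10^-3 × 100.0/10.0 = 0.0322 mol
mass of NaOH = 0.0322 × 40.00 = 1.29 g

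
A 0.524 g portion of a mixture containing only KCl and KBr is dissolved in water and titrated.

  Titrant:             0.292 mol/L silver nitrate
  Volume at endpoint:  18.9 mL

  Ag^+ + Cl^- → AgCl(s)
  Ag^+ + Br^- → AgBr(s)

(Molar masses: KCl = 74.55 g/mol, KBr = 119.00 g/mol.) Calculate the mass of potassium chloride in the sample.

0.223 g

n(AgNO3) = 0.0189 × 0.292 = 5.52 × 10^-3 mol
Let x = n(KCl), y = n(KBr).
Titrant: 1x + 1y = 5.52 × 10^-3;  mass: 74.55x + 119.00y = 0.524
Solving, x = 2.99 × 10^-3 mol, y = 2.53 × 10^-3 mol
mass of KCl = 2.99 × 10^-3 × 74.55 = 0.223 g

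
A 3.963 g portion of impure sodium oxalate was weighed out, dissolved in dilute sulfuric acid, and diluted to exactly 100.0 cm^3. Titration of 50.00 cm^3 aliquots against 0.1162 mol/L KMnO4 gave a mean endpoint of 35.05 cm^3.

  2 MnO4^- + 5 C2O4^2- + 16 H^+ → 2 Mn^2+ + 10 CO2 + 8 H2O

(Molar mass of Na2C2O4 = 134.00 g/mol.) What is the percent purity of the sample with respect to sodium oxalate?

68.86 %

n(KMnO4) per titration = 0.03505 × 0.1162 = 4.073 × 10^-3 mol
From the 5:2 ratio, n(Na2C2O4) in each aliquot = 5/2 × 4.073 × 10^-3 = 0.01018 mol
n(Na2C2O4) in the whole flask = 0.01018 × 100.0/50.00 = 0.02036 mol
mass of Na2C2O4 = 0.02036 × 134.00 = 2.729 g
% Na2C2O4 = 2.729 / 3.963 × 100 = 68.86 %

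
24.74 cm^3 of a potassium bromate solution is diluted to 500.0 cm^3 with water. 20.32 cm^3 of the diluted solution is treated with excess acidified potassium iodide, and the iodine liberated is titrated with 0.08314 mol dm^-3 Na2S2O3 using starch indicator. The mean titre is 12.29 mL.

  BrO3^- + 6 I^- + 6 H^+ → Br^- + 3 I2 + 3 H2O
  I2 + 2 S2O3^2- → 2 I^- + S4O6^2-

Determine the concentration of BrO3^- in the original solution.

0.1694 mol/L

n(S2O3^2-) = 0.01229 × 0.08314 = 1.022 × 10^-3 mol
n(I2) = n(S2O3^2-)/2 = 5.109 × 10^-4 mol
From the 1:3 ratio, n(BrO3^-) in the aliquot = 1/3 × 5.109 × 10^-4 = 1.703 × 10^-4 mol
[BrO3^-]_dilute = 1.703 × 10^-4 / 0.02032 = 0.008381 mol/L
[BrO3^-]_original = 0.008381 × 500.0/24.74 = 0.1694 mol/L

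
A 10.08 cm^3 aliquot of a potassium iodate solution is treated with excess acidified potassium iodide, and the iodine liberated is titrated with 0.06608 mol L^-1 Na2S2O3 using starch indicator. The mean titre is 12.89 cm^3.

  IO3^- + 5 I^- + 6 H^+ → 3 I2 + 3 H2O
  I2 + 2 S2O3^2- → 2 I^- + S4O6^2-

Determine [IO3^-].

0.01408 mol/L

n(S2O3^2-) = 0.01289 × 0.06608 = 8.518 × 10^-4 mol
n(I2) = n(S2O3^2-)/2 = 4.259 × 10^-4 mol
From the 1:3 ratio, n(IO3^-) in the aliquot = 1/3 × 4.259 × 10^-4 = 1.420 × 10^-4 mol
[IO3^-] = 1.420 × 10^-4 / 0.01008 = 0.01408 mol/L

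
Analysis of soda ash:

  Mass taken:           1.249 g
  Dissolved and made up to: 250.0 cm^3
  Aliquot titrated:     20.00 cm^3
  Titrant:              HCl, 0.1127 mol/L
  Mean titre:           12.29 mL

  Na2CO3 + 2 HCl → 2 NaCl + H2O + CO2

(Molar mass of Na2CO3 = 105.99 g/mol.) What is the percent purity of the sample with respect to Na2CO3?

n(HCl) per titration = 0.01229 × 0.1127 = 1.385 × 10^-3 mol
From the 1:2 ratio, n(Na2CO3) in each aliquot = 1/2 × 1.385 × 10^-3 = 6.925 × 10^-4 mol
n(Na2CO3) in the whole flask = 6.925 × 10^-4 × 250.0/20.00 = 8.657 × 10^-3 mol
mass of Na2CO3 = 8.657 × 10^-3 × 105.99 = 0.9175 g
% Na2CO3 = 0.9175 / 1.249 × 100 = 73.46 %

73.46 %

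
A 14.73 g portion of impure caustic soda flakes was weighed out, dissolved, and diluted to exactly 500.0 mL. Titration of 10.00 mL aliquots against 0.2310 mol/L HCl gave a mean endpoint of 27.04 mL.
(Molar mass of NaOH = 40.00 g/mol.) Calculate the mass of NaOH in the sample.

NaOH + HCl → NaCl + H2O
n(HCl) per titration = 0.02704 × 0.2310 = 6.246 × 10^-3 mol
n(NaOH) in each aliquot = 6.246 × 10^-3 mol (1:1 ratio)
n(NaOH) in the whole flask = 6.246 × 10^-3 × 500.0/10.00 = 0.3123 mol
mass of NaOH = 0.3123 × 40.00 = 12.49 g

12.49 g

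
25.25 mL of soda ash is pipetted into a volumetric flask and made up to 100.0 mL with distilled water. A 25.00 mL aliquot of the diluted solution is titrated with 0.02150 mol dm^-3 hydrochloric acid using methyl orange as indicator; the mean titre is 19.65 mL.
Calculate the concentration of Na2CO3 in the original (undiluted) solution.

Na2CO3 + 2 HCl → 2 NaCl + H2O + CO2
n(HCl) = 0.01965 × 0.02150 = 4.225 × 10^-4 mol
From the 1:2 ratio, n(Na2CO3) in the aliquot = 1/2 × 4.225 × 10^-4 = 2.112 × 10^-4 mol
[Na2CO3]_dilute = 2.112 × 10^-4 / 0.02500 = 0.008449 mol/L
Dilution factor = 100.0 / 25.25 = 3.960
[Na2CO3]_stock = 0.008449 × 3.960 = 0.03346 mol/L

0.03346 mol/L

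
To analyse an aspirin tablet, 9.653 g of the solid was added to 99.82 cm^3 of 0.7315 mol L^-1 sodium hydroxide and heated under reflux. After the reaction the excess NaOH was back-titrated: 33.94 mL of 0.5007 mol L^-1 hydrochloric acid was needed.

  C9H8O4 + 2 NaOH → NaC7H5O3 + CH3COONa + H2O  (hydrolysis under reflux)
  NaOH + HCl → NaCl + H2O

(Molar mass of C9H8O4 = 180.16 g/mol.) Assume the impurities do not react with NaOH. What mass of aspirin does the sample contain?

5.047 g

n(NaOH) added = 0.09982 × 0.7315 = 0.07302 mol
n(HCl) used in back-titration = 0.03394 × 0.5007 = 0.01699 mol
n(NaOH) left over = 0.01699 mol (1:1 ratio)
n(NaOH) consumed by analyte = 0.07302 − 0.01699 = 0.05602 mol
From the 1:2 ratio, n(C9H8O4) = 1/2 × 0.05602 = 0.02801 mol
mass of C9H8O4 = 0.02801 × 180.16 = 5.047 g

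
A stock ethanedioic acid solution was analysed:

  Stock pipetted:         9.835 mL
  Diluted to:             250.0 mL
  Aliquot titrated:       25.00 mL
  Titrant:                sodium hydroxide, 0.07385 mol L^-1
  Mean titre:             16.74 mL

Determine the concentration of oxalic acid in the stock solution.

H2C2O4 + 2 NaOH → Na2C2O4 + 2 H2O
n(NaOH) = 0.01674 × 0.07385 = 1.236 × 10^-3 mol
From the 1:2 ratio, n(H2C2O4) in the aliquot = 1/2 × 1.236 × 10^-3 = 6.181 × 10^-4 mol
[H2C2O4]_dilute = 6.181 × 10^-4 / 0.02500 = 0.02472 mol/L
Dilution factor = 250.0 / 9.835 = 25.42
[H2C2O4]_stock = 0.02472 × 25.42 = 0.6285 mol/L

0.6285 mol/L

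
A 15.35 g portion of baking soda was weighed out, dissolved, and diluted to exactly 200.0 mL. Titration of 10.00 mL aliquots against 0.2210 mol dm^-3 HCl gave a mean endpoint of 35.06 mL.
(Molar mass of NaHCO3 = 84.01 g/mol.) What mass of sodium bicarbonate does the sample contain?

NaHCO3 + HCl → NaCl + H2O + CO2
n(HCl) per titration = 0.03506 × 0.2210 = 7.748 × 10^-3 mol
n(NaHCO3) in each aliquot = 7.748 × 10^-3 mol (1:1 ratio)
n(NaHCO3) in the whole flask = 7.748 × 10^-3 × 200.0/10.00 = 0.1550 mol
mass of NaHCO3 = 0.1550 × 84.01 = 13.02 g

13.02 g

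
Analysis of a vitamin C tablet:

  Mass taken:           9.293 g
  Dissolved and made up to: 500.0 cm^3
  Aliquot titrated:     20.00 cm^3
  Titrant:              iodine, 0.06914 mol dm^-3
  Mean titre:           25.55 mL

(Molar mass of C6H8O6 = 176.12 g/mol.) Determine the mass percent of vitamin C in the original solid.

C6H8O6 + I2 → C6H6O6 + 2 HI
n(I2) per titration = 0.02555 × 0.06914 = 1.767 × 10^-3 mol
n(C6H8O6) in each aliquot = 1.767 × 10^-3 mol (1:1 ratio)
n(C6H8O6) in the whole flask = 1.767 × 10^-3 × 500.0/20.00 = 0.04416 mol
mass of C6H8O6 = 0.04416 × 176.12 = 7.778 g
% C6H8O6 = 7.778 / 9.293 × 100 = 83.70 %

83.70 %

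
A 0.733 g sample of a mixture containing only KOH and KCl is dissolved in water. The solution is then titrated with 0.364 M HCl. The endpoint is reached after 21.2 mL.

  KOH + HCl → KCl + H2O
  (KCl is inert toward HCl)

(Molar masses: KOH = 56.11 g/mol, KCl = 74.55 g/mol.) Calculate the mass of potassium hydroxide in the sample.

0.433 g

n(HCl) = 0.0212 × 0.364 = 7.72 × 10^-3 mol
Let x = n(KOH), y = n(KCl).
Titrant: 1x = 7.72 × 10^-3;  mass: 56.11x + 74.55y = 0.733
Solving, x = 7.72 × 10^-3 mol, y = 4.02 × 10^-3 mol
mass of KOH = 7.72 × 10^-3 × 56.11 = 0.433 g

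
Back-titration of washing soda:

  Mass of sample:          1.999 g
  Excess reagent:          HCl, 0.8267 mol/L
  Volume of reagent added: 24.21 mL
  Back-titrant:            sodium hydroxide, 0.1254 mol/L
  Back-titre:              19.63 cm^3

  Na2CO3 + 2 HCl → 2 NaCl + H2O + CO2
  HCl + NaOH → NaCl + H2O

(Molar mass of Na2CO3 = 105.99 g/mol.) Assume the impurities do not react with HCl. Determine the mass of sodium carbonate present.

0.9302 g

n(HCl) added = 0.02421 × 0.8267 = 0.02001 mol
n(NaOH) used in back-titration = 0.01963 × 0.1254 = 2.462 × 10^-3 mol
n(HCl) left over = 2.462 × 10^-3 mol (1:1 ratio)
n(HCl) consumed by analyte = 0.02001 − 2.462 × 10^-3 = 0.01755 mol
From the 1:2 ratio, n(Na2CO3) = 1/2 × 0.01755 = 8.776 × 10^-3 mol
mass of Na2CO3 = 8.776 × 10^-3 × 105.99 = 0.9302 g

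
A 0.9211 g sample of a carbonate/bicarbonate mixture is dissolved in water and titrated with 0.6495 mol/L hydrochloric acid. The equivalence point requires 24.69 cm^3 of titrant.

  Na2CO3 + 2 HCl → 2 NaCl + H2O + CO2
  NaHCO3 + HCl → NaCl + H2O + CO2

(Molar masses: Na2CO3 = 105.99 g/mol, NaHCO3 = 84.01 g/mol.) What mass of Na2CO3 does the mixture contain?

0.7281 g

n(HCl) = 0.02469 × 0.6495 = 0.01604 mol
Let x = n(Na2CO3), y = n(NaHCO3).
Titrant: 2x + 1y = 0.01604;  mass: 105.99x + 84.01y = 0.9211
Solving, x = 6.869 × 10^-3 mol, y = 2.298 × 10^-3 mol
mass of Na2CO3 = 6.869 × 10^-3 × 105.99 = 0.7281 g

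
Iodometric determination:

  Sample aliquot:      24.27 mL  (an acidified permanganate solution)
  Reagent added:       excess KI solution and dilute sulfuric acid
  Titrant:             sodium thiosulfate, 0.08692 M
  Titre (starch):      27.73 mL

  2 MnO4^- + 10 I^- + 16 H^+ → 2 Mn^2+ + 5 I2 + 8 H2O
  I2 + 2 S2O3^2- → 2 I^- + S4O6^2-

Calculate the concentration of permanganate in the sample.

0.01986 M

n(S2O3^2-) = 0.02773 × 0.08692 = 2.410 × 10^-3 mol
n(I2) = n(S2O3^2-)/2 = 1.205 × 10^-3 mol
From the 2:5 ratio, n(MnO4^-) in the aliquot = 2/5 × 1.205 × 10^-3 = 4.821 × 10^-4 mol
[MnO4^-] = 4.821 × 10^-4 / 0.02427 = 0.01986 mol/L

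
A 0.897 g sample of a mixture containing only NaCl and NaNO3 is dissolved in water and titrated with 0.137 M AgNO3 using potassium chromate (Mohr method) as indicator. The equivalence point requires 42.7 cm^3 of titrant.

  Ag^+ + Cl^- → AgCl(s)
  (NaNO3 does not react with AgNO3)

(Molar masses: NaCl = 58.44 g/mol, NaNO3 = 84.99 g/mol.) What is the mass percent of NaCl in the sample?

38.1 %

n(AgNO3) = 0.0427 × 0.137 = 5.85 × 10^-3 mol
Let x = n(NaCl), y = n(NaNO3).
Titrant: 1x = 5.85 × 10^-3;  mass: 58.44x + 84.99y = 0.897
Solving, x = 5.85 × 10^-3 mol, y = 6.53 × 10^-3 mol
mass of NaCl = 5.85 × 10^-3 × 58.44 = 0.342 g
% NaCl = 0.342 / 0.897 × 100 = 38.1 %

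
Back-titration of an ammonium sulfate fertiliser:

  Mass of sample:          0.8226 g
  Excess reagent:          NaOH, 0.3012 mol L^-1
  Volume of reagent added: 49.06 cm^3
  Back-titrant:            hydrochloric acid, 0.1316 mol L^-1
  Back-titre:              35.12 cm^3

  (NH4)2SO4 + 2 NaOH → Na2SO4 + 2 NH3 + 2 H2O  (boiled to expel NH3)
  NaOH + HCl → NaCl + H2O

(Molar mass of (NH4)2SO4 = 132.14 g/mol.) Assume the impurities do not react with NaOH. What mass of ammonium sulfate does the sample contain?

n(NaOH) added = 0.04906 × 0.3012 = 0.01478 mol
n(HCl) used in back-titration = 0.03512 × 0.1316 = 4.622 × 10^-3 mol
n(NaOH) left over = 4.622 × 10^-3 mol (1:1 ratio)
n(NaOH) consumed by analyte = 0.01478 − 4.622 × 10^-3 = 0.01016 mol
From the 1:2 ratio, n((NH4)2SO4) = 1/2 × 0.01016 = 5.078 × 10^-3 mol
mass of (NH4)2SO4 = 5.078 × 10^-3 × 132.14 = 0.6709 g

0.6709 g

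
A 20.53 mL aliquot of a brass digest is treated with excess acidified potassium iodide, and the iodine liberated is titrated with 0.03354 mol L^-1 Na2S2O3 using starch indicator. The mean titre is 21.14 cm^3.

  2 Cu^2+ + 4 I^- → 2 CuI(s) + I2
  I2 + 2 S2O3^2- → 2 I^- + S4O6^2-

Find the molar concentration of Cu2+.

0.03454 mol/L

n(S2O3^2-) = 0.02114 × 0.03354 = 7.090 × 10^-4 mol
n(I2) = n(S2O3^2-)/2 = 3.545 × 10^-4 mol
From the 2:1 ratio, n(Cu2+) in the aliquot = 2/1 × 3.545 × 10^-4 = 7.090 × 10^-4 mol
[Cu2+] = 7.090 × 10^-4 / 0.02053 = 0.03454 mol/L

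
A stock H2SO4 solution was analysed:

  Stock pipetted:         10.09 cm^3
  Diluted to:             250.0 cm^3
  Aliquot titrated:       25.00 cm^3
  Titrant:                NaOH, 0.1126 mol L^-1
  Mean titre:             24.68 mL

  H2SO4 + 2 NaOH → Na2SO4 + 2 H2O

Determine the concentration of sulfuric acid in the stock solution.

1.377 mol/L

n(NaOH) = 0.02468 × 0.1126 = 2.779 × 10^-3 mol
From the 1:2 ratio, n(H2SO4) in the aliquot = 1/2 × 2.779 × 10^-3 = 1.389 × 10^-3 mol
[H2SO4]_dilute = 1.389 × 10^-3 / 0.02500 = 0.05558 mol/L
Dilution factor = 250.0 / 10.09 = 24.78
[H2SO4]_stock = 0.05558 × 24.78 = 1.377 mol/L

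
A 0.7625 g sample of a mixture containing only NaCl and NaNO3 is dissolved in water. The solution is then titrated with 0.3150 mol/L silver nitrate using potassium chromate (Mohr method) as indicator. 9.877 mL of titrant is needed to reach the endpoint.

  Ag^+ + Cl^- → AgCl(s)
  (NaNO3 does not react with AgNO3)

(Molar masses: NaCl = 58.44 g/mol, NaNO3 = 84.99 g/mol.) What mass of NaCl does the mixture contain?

n(AgNO3) = 0.009877 × 0.3150 = 3.111 × 10^-3 mol
Let x = n(NaCl), y = n(NaNO3).
Titrant: 1x = 3.111 × 10^-3;  mass: 58.44x + 84.99y = 0.7625
Solving, x = 3.111 × 10^-3 mol, y = 6.832 × 10^-3 mol
mass of NaCl = 3.111 × 10^-3 × 58.44 = 0.1818 g

0.1818 g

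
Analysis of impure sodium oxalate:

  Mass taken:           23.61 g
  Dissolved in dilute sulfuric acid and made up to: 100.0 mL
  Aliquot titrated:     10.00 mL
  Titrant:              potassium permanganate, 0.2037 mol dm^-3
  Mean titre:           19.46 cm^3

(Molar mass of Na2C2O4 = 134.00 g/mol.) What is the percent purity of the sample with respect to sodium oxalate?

2 MnO4^- + 5 C2O4^2- + 16 H^+ → 2 Mn^2+ + 10 CO2 + 8 H2O
n(KMnO4) per titration = 0.01946 × 0.2037 = 3.964 × 10^-3 mol
From the 5:2 ratio, n(Na2C2O4) in each aliquot = 5/2 × 3.964 × 10^-3 = 9.910 × 10^-3 mol
n(Na2C2O4) in the whole flask = 9.910 × 10^-3 × 100.0/10.00 = 0.09910 mol
mass of Na2C2O4 = 0.09910 × 134.00 = 13.28 g
% Na2C2O4 = 13.28 / 23.61 × 100 = 56.24 %

56.24 %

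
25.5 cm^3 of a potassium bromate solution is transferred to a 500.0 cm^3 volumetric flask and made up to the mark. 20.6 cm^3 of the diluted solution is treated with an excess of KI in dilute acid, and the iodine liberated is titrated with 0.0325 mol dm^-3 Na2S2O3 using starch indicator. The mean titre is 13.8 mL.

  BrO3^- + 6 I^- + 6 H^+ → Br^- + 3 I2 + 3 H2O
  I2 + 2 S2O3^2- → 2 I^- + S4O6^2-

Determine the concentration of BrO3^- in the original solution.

0.0711 mol/L

n(S2O3^2-) = 0.0138 × 0.0325 = 4.49 × 10^-4 mol
n(I2) = n(S2O3^2-)/2 = 2.24 × 10^-4 mol
From the 1:3 ratio, n(BrO3^-) in the aliquot = 1/3 × 2.24 × 10^-4 = 7.48 × 10^-5 mol
[BrO3^-]_dilute = 7.48 × 10^-5 / 0.0206 = 0.00363 mol/L
[BrO3^-]_original = 0.00363 × 500.0/25.5 = 0.0711 mol/L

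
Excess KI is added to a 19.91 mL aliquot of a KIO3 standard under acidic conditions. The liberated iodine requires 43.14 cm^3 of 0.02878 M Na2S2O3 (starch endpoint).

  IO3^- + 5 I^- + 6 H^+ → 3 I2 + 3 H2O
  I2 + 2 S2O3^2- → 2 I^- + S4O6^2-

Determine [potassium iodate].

0.01039 M

n(S2O3^2-) = 0.04314 × 0.02878 = 1.242 × 10^-3 mol
n(I2) = n(S2O3^2-)/2 = 6.208 × 10^-4 mol
From the 1:3 ratio, n(IO3^-) in the aliquot = 1/3 × 6.208 × 10^-4 = 2.069 × 10^-4 mol
[IO3^-] = 2.069 × 10^-4 / 0.01991 = 0.01039 mol/L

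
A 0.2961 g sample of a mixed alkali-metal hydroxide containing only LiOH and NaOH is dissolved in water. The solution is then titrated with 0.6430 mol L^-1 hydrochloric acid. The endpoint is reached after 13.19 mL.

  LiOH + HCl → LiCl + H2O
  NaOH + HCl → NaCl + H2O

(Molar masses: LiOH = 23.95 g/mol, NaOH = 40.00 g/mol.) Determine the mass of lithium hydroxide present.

0.06438 g

n(HCl) = 0.01319 × 0.6430 = 8.481 × 10^-3 mol
Let x = n(LiOH), y = n(NaOH).
Titrant: 1x + 1y = 8.481 × 10^-3;  mass: 23.95x + 40.00y = 0.2961
Solving, x = 2.688 × 10^-3 mol, y = 5.793 × 10^-3 mol
mass of LiOH = 2.688 × 10^-3 × 23.95 = 0.06438 g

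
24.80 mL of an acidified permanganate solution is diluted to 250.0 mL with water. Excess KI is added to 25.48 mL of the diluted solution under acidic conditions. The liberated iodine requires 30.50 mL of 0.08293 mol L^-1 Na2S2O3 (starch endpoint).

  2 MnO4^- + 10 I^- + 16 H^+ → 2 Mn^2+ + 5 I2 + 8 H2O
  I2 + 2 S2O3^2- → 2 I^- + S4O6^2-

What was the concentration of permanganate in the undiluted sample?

n(S2O3^2-) = 0.03050 × 0.08293 = 2.529 × 10^-3 mol
n(I2) = n(S2O3^2-)/2 = 1.265 × 10^-3 mol
From the 2:5 ratio, n(MnO4^-) in the aliquot = 2/5 × 1.265 × 10^-3 = 5.059 × 10^-4 mol
[MnO4^-]_dilute = 5.059 × 10^-4 / 0.02548 = 0.01985 mol/L
[MnO4^-]_original = 0.01985 × 250.0/24.80 = 0.2001 mol/L

0.2001 mol/L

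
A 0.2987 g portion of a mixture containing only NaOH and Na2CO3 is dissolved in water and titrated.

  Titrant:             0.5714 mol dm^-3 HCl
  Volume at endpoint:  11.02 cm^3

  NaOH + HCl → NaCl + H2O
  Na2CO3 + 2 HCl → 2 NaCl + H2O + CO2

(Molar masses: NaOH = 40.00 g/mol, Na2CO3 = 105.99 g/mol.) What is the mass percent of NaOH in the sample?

n(HCl) = 0.01102 × 0.5714 = 6.297 × 10^-3 mol
Let x = n(NaOH), y = n(Na2CO3).
Titrant: 1x + 2y = 6.297 × 10^-3;  mass: 40.00x + 105.99y = 0.2987
Solving, x = 2.693 × 10^-3 mol, y = 1.802 × 10^-3 mol
mass of NaOH = 2.693 × 10^-3 × 40.00 = 0.1077 g
% NaOH = 0.1077 / 0.2987 × 100 = 36.07 %

36.07 %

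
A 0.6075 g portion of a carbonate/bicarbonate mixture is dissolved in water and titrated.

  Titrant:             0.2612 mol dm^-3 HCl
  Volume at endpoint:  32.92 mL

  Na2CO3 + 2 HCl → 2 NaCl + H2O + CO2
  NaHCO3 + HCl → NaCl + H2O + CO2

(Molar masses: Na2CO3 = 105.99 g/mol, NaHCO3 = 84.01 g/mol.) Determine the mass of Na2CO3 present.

0.1963 g

n(HCl) = 0.03292 × 0.2612 = 8.599 × 10^-3 mol
Let x = n(Na2CO3), y = n(NaHCO3).
Titrant: 2x + 1y = 8.599 × 10^-3;  mass: 105.99x + 84.01y = 0.6075
Solving, x = 1.852 × 10^-3 mol, y = 4.895 × 10^-3 mol
mass of Na2CO3 = 1.852 × 10^-3 × 105.99 = 0.1963 g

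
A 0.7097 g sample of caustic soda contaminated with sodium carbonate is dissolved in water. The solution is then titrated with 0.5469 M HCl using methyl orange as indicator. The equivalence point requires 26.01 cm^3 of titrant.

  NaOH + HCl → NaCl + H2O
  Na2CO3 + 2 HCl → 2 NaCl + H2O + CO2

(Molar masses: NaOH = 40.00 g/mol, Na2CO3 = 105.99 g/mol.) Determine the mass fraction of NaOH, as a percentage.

19.15 %

n(HCl) = 0.02601 × 0.5469 = 0.01422 mol
Let x = n(NaOH), y = n(Na2CO3).
Titrant: 1x + 2y = 0.01422;  mass: 40.00x + 105.99y = 0.7097
Solving, x = 3.397 × 10^-3 mol, y = 5.414 × 10^-3 mol
mass of NaOH = 3.397 × 10^-3 × 40.00 = 0.1359 g
% NaOH = 0.1359 / 0.7097 × 100 = 19.15 %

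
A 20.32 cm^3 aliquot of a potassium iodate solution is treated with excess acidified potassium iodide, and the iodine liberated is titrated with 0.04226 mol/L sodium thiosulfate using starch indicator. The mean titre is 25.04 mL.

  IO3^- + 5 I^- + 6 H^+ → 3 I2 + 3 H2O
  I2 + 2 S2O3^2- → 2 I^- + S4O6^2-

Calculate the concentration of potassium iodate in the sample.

0.008679 mol/L

n(S2O3^2-) = 0.02504 × 0.04226 = 1.058 × 10^-3 mol
n(I2) = n(S2O3^2-)/2 = 5.291 × 10^-4 mol
From the 1:3 ratio, n(IO3^-) in the aliquot = 1/3 × 5.291 × 10^-4 = 1.764 × 10^-4 mol
[IO3^-] = 1.764 × 10^-4 / 0.02032 = 0.008679 mol/L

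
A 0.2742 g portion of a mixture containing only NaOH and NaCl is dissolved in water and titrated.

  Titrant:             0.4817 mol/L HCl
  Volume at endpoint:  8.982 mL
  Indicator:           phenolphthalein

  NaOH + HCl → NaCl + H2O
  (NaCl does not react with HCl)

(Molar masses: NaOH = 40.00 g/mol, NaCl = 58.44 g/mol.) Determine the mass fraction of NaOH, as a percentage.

n(HCl) = 0.008982 × 0.4817 = 4.327 × 10^-3 mol
Let x = n(NaOH), y = n(NaCl).
Titrant: 1x = 4.327 × 10^-3;  mass: 40.00x + 58.44y = 0.2742
Solving, x = 4.327 × 10^-3 mol, y = 1.731 × 10^-3 mol
mass of NaOH = 4.327 × 10^-3 × 40.00 = 0.1731 g
% NaOH = 0.1731 / 0.2742 × 100 = 63.12 %

63.12 %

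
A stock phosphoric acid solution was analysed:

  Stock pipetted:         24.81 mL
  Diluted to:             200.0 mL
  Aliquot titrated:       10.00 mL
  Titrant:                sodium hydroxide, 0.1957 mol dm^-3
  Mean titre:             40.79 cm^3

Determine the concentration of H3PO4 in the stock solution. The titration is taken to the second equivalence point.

H3PO4 + 2 NaOH → Na2HPO4 + 2 H2O
n(NaOH) = 0.04079 × 0.1957 = 7.983 × 10^-3 mol
From the 1:2 ratio, n(H3PO4) in the aliquot = 1/2 × 7.983 × 10^-3 = 3.991 × 10^-3 mol
[H3PO4]_dilute = 3.991 × 10^-3 / 0.01000 = 0.3991 mol/L
Dilution factor = 200.0 / 24.81 = 8.061
[H3PO4]_stock = 0.3991 × 8.061 = 3.217 mol/L

3.217 mol/L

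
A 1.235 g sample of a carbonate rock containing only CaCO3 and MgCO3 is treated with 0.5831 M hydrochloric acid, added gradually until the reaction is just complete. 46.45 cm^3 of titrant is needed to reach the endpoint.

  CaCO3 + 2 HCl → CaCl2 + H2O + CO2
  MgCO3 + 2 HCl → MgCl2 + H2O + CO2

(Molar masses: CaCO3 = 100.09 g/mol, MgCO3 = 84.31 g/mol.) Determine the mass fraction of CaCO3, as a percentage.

n(HCl) = 0.04645 × 0.5831 = 0.02708 mol
Let x = n(CaCO3), y = n(MgCO3).
Titrant: 2x + 2y = 0.02708;  mass: 100.09x + 84.31y = 1.235
Solving, x = 5.908 × 10^-3 mol, y = 7.634 × 10^-3 mol
mass of CaCO3 = 5.908 × 10^-3 × 100.09 = 0.5914 g
% CaCO3 = 0.5914 / 1.235 × 100 = 47.88 %

47.88 %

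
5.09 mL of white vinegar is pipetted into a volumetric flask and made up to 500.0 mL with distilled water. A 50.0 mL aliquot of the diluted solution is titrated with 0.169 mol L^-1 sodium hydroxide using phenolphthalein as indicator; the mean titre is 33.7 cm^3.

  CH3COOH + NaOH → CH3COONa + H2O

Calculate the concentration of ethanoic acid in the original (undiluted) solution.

n(NaOH) = 0.0337 × 0.169 = 5.70 × 10^-3 mol
n(CH3COOH) in the aliquot = 5.70 × 10^-3 mol (1:1 ratio)
[CH3COOH]_dilute = 5.70 × 10^-3 / 0.0500 = 0.114 mol/L
Dilution factor = 500.0 / 5.09 = 98.23
[CH3COOH]_stock = 0.114 × 98.23 = 11.2 mol/L

11.2 mol/L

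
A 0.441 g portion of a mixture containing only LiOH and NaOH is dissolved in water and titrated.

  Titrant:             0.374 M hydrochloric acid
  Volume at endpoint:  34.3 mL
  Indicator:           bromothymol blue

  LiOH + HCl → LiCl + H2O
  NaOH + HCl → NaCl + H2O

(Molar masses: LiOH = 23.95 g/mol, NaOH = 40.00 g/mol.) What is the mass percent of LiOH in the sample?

n(HCl) = 0.0343 × 0.374 = 0.0128 mol
Let x = n(LiOH), y = n(NaOH).
Titrant: 1x + 1y = 0.0128;  mass: 23.95x + 40.00y = 0.441
Solving, x = 4.49 × 10^-3 mol, y = 8.33 × 10^-3 mol
mass of LiOH = 4.49 × 10^-3 × 23.95 = 0.108 g
% LiOH = 0.108 / 0.441 × 100 = 24.4 %

24.4 %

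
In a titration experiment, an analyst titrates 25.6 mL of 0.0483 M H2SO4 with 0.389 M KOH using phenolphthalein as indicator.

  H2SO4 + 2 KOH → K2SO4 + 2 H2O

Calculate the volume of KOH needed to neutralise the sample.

6.36 mL

n(H2SO4) = 0.0256 L × 0.0483 mol/L = 1.24 × 10^-3 mol
From the 2:1 stoichiometry, n(KOH) = 2/1 × 1.24 × 10^-3 = 2.47 × 10^-3 mol
V(KOH) = 2.47 × 10^-3 mol / 0.389 mol/L = 0.00636 L = 6.36 mL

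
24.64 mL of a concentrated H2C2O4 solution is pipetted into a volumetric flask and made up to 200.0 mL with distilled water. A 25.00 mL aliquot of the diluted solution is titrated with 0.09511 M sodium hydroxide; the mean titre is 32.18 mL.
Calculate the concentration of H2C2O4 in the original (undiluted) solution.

0.4969 M

H2C2O4 + 2 NaOH → Na2C2O4 + 2 H2O
n(NaOH) = 0.03218 × 0.09511 = 3.061 × 10^-3 mol
From the 1:2 ratio, n(H2C2O4) in the aliquot = 1/2 × 3.061 × 10^-3 = 1.530 × 10^-3 mol
[H2C2O4]_dilute = 1.530 × 10^-3 / 0.02500 = 0.06121 mol/L
Dilution factor = 200.0 / 24.64 = 8.117
[H2C2O4]_stock = 0.06121 × 8.117 = 0.4969 mol/L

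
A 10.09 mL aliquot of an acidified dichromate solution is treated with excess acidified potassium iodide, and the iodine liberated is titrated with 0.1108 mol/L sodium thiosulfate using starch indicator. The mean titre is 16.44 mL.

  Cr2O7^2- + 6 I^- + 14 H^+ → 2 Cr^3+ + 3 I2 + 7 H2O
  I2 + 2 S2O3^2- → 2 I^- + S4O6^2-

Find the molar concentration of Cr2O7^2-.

0.03009 mol/L

n(S2O3^2-) = 0.01644 × 0.1108 = 1.822 × 10^-3 mol
n(I2) = n(S2O3^2-)/2 = 9.108 × 10^-4 mol
From the 1:3 ratio, n(Cr2O7^2-) in the aliquot = 1/3 × 9.108 × 10^-4 = 3.036 × 10^-4 mol
[Cr2O7^2-] = 3.036 × 10^-4 / 0.01009 = 0.03009 mol/L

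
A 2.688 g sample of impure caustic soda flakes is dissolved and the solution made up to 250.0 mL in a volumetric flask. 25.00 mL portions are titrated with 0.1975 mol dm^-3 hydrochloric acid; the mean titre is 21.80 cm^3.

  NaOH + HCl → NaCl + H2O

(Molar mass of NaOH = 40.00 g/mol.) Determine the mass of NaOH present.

n(HCl) per titration = 0.02180 × 0.1975 = 4.306 × 10^-3 mol
n(NaOH) in each aliquot = 4.306 × 10^-3 mol (1:1 ratio)
n(NaOH) in the whole flask = 4.306 × 10^-3 × 250.0/25.00 = 0.04306 mol
mass of NaOH = 0.04306 × 40.00 = 1.722 g

1.722 g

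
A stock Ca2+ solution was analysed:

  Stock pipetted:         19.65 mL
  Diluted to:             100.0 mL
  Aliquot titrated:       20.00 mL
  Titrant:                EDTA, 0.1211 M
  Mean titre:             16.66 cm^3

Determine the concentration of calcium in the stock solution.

Ca^2+ + EDTA^4- → [Ca(EDTA)]^2-
n(EDTA) = 0.01666 × 0.1211 = 2.018 × 10^-3 mol
n(Ca2+) in the aliquot = 2.018 × 10^-3 mol (1:1 ratio)
[Ca2+]_dilute = 2.018 × 10^-3 / 0.02000 = 0.1009 mol/L
Dilution factor = 100.0 / 19.65 = 5.089
[Ca2+]_stock = 0.1009 × 5.089 = 0.5134 mol/L

0.5134 M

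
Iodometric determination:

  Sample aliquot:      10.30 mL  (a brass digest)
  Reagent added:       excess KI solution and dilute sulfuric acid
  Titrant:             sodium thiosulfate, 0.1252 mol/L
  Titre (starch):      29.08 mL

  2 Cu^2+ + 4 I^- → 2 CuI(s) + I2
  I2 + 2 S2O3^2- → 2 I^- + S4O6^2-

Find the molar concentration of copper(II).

n(S2O3^2-) = 0.02908 × 0.1252 = 3.641 × 10^-3 mol
n(I2) = n(S2O3^2-)/2 = 1.820 × 10^-3 mol
From the 2:1 ratio, n(Cu2+) in the aliquot = 2/1 × 1.820 × 10^-3 = 3.641 × 10^-3 mol
[Cu2+] = 3.641 × 10^-3 / 0.01030 = 0.3535 mol/L

0.3535 mol/L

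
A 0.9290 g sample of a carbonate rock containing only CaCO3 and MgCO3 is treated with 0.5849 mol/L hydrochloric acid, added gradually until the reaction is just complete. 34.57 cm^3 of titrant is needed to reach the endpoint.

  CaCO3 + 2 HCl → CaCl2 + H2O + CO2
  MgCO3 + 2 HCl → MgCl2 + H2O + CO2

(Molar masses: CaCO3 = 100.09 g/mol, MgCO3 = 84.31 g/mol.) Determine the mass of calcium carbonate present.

n(HCl) = 0.03457 × 0.5849 = 0.02022 mol
Let x = n(CaCO3), y = n(MgCO3).
Titrant: 2x + 2y = 0.02022;  mass: 100.09x + 84.31y = 0.9290
Solving, x = 4.856 × 10^-3 mol, y = 5.254 × 10^-3 mol
mass of CaCO3 = 4.856 × 10^-3 × 100.09 = 0.4860 g

0.4860 g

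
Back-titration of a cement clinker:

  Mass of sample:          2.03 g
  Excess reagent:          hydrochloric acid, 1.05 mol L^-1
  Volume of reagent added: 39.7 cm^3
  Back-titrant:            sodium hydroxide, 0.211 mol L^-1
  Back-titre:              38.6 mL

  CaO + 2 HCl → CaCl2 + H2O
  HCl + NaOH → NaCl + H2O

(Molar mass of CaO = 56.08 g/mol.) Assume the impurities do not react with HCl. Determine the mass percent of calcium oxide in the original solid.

n(HCl) added = 0.0397 × 1.05 = 0.0417 mol
n(NaOH) used in back-titration = 0.0386 × 0.211 = 8.14 × 10^-3 mol
n(HCl) left over = 8.14 × 10^-3 mol (1:1 ratio)
n(HCl) consumed by analyte = 0.0417 − 8.14 × 10^-3 = 0.0335 mol
From the 1:2 ratio, n(CaO) = 1/2 × 0.0335 = 0.0168 mol
mass of CaO = 0.0168 × 56.08 = 0.940 g
% CaO = 0.940 / 2.03 × 100 = 46.3 %

46.3 %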